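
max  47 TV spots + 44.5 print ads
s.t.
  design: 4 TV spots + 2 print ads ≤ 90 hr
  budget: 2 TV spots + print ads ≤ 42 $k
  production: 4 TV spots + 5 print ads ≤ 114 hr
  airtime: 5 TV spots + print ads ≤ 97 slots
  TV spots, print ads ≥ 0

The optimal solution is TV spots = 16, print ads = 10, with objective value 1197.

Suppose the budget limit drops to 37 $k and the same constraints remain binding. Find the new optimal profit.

Check each constraint at x*: design 84/90 (slack 6); budget 42/42 (tight); production 114/114 (tight); airtime 90/97 (slack 7).
Slack constraints have shadow price 0 (complementary slackness).
Dual feasibility on the basic columns requires 2·y_budget + 4·y_production = 47, 1·y_budget + 5·y_production = 44.5.
→ y_budget = 9.5 and y_production = 7.
Δz = y_budget·Δb = 9.5 × (-5) = -47.5, so new z* = 1197 − 47.5 = 1149.5.

1149.5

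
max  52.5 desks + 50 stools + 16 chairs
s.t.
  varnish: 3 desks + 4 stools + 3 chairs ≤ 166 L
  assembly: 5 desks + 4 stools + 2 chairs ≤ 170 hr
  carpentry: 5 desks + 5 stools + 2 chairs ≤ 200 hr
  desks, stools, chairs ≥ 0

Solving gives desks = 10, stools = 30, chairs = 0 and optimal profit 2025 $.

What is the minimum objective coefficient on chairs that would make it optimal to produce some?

Binding: assembly and carpentry. Non-binding: varnish (16 unused).
Since varnish is not tight, its dual is 0.
From A_Bᵀ y = c: 5·y_assembly + 5·y_carpentry = 52.5; 4·y_assembly + 5·y_carpentry = 50.
This yields shadow prices y_assembly = 2.5, y_carpentry = 8.
chairs enters the basis when its profit ≥ yᵀa₃ = 2.5·2 + 8·2 = 21.

21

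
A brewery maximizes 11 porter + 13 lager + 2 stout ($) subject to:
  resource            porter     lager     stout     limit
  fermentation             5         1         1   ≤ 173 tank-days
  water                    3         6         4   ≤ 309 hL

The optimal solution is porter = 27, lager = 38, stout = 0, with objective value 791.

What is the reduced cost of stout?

Both fermentation and water are binding at x*.
Dual feasibility on the basic columns requires 5·y_fermentation + 3·y_water = 11, 1·y_fermentation + 6·y_water = 13.
→ y_fermentation = 1 and y_water = 2.
Reduced cost of stout: c₃ − yᵀa₃ = 2 − (1·1 + 2·4) = 2 − 9 = -7.

-7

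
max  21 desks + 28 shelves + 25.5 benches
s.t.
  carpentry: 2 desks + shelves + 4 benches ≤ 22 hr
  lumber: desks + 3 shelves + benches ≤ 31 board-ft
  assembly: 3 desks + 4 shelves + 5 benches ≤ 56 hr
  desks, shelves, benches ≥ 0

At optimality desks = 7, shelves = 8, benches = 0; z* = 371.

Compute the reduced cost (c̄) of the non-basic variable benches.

-9.5

Binding: carpentry and lumber. Non-binding: assembly (3 unused).
By complementary slackness, y = 0 for the non-binding constraint.
The binding rows give the dual system: 2·y_carpentry + 1·y_lumber = 21 and 1·y_carpentry + 3·y_lumber = 28.
This yields shadow prices y_carpentry = 7, y_lumber = 7.
Reduced cost of benches: c₃ − yᵀa₃ = 25.5 − (7·4 + 7·1) = 25.5 − 35 = -9.5.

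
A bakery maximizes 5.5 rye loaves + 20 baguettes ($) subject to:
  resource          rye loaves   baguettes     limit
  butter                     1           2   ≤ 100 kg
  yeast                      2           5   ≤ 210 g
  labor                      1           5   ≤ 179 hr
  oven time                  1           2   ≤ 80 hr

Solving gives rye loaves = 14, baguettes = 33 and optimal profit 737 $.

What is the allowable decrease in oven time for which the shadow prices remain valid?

8.4

Binding constraints: labor, oven time. The basis is B = [[1,5],[1,2]] with det -3.
Per unit decrease in oven time, x* moves by d = (-1.6667, 0.3333).
The basis stays optimal until rye loaves reaches 0; allowable decrease = 8.4 hr.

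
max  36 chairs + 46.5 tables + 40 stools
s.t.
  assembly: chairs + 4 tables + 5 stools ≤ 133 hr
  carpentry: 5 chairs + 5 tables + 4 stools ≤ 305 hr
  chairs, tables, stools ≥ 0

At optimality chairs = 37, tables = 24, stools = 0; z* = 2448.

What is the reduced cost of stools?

-3.5

Check each constraint at x*: assembly 133/133 (tight); carpentry 305/305 (tight).
Dual feasibility on the basic columns requires 1·y_assembly + 5·y_carpentry = 36, 4·y_assembly + 5·y_carpentry = 46.5.
This yields shadow prices y_assembly = 3.5, y_carpentry = 6.5.
Reduced cost of stools: c₃ − yᵀa₃ = 40 − (3.5·5 + 6.5·4) = 40 − 43.5 = -3.5.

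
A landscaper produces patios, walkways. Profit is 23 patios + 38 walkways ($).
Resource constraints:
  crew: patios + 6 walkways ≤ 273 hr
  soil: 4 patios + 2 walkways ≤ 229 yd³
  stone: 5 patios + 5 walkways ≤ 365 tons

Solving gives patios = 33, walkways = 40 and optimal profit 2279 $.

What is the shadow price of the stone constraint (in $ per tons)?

4

Check each constraint at x*: crew 273/273 (tight); soil 212/229 (slack 17); stone 365/365 (tight).
Since soil is not tight, its dual is 0.
Dual feasibility on the basic columns requires 1·y_crew + 5·y_stone = 23, 6·y_crew + 5·y_stone = 38.
Solving: y_crew = 3, y_stone = 4.
Shadow price of stone = 4.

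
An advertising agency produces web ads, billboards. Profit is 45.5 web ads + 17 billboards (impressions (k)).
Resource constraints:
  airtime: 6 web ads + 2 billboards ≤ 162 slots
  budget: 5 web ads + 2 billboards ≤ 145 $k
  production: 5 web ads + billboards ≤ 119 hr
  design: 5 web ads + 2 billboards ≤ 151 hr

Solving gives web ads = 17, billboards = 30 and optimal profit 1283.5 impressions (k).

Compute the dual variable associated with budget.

5.5

Check each constraint at x*: airtime 162/162 (tight); budget 145/145 (tight); production 115/119 (slack 4); design 145/151 (slack 6).
Since production, design are not tight, their duals are 0.
From A_Bᵀ y = c: 6·y_airtime + 5·y_budget = 45.5; 2·y_airtime + 2·y_budget = 17.
→ y_airtime = 3 and y_budget = 5.5.
Shadow price of budget = 5.5.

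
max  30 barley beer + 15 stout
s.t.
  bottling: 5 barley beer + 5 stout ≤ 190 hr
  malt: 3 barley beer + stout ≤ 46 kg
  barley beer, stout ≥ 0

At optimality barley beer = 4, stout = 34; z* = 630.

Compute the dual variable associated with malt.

Check each constraint at x*: bottling 190/190 (tight); malt 46/46 (tight).
Dual feasibility on the basic columns requires 5·y_bottling + 3·y_malt = 30, 5·y_bottling + 1·y_malt = 15.
This yields shadow prices y_bottling = 1.5, y_malt = 7.5.
Shadow price of malt = 7.5.

7.5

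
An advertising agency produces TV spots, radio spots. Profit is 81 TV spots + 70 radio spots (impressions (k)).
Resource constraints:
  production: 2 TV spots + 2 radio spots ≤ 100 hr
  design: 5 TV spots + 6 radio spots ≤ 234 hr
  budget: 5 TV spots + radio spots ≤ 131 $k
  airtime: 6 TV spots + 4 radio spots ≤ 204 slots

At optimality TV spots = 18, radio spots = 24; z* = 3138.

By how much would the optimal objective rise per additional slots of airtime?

8.5

At the optimum: production uses 84 of 100 (slack = 16); design uses 234 of 234 (binding); budget uses 114 of 131 (slack = 17); airtime uses 204 of 204 (binding).
Slack constraints have shadow price 0 (complementary slackness).
From A_Bᵀ y = c: 5·y_design + 6·y_airtime = 81; 6·y_design + 4·y_airtime = 70.
Solving: y_design = 6, y_airtime = 8.5.
Shadow price of airtime = 8.5.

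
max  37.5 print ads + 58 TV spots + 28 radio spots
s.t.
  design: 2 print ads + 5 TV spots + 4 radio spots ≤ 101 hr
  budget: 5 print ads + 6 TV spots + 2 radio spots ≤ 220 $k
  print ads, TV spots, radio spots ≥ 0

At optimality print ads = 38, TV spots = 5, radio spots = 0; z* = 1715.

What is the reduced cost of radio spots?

At the optimum: design uses 101 of 101 (binding); budget uses 220 of 220 (binding).
Dual feasibility on the basic columns requires 2·y_design + 5·y_budget = 37.5, 5·y_design + 6·y_budget = 58.
→ y_design = 5 and y_budget = 5.5.
Reduced cost of radio spots: c₃ − yᵀa₃ = 28 − (5·4 + 5.5·2) = 28 − 31 = -3.

-3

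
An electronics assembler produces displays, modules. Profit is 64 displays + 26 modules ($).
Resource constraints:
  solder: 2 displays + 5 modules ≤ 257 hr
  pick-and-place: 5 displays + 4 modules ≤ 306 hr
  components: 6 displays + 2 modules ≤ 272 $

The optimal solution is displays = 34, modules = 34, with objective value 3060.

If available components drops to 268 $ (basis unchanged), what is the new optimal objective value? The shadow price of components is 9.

3024

Δb = -4, so new z* = 3060 + (9)·(-4) = 3060 − 36 = 3024.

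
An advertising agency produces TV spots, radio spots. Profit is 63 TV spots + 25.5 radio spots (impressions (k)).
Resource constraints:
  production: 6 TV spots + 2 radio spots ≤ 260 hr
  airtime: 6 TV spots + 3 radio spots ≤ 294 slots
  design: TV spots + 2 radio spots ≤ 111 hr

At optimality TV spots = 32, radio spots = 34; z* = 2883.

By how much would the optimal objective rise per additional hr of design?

0

At the optimum: production uses 260 of 260 (binding); airtime uses 294 of 294 (binding); design uses 100 of 111 (slack = 11).
By complementary slackness, y = 0 for the non-binding constraint.
Dual feasibility on the basic columns requires 6·y_production + 6·y_airtime = 63, 2·y_production + 3·y_airtime = 25.5.
→ y_production = 6 and y_airtime = 4.5.
Shadow price of design = 0.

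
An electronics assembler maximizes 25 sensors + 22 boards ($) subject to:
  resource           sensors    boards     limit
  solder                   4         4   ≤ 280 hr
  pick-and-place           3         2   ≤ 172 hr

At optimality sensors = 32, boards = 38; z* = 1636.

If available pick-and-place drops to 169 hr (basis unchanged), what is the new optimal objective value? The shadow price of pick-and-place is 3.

Δb = -3, so new z* = 1636 + (3)·(-3) = 1636 − 9 = 1627.

1627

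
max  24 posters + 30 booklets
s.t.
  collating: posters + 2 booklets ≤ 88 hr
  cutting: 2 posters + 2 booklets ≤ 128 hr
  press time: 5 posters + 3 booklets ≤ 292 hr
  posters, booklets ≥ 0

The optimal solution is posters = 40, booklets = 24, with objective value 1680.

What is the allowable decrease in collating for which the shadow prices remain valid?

Binding constraints: collating, cutting. The basis is B = [[1,2],[2,2]] with det -2.
Per unit decrease in collating, x* moves by d = (1, -1).
The basis stays optimal until press time becomes binding; allowable decrease = 10 hr.

10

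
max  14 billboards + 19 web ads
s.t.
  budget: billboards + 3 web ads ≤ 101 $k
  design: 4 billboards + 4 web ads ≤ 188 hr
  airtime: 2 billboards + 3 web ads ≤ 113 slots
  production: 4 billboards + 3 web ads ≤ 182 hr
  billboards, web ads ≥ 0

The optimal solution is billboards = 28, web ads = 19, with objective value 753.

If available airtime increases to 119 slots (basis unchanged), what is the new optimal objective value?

783

Check each constraint at x*: budget 85/101 (slack 16); design 188/188 (tight); airtime 113/113 (tight); production 169/182 (slack 13).
Since budget, production are not tight, their duals are 0.
The binding rows give the dual system: 4·y_design + 2·y_airtime = 14 and 4·y_design + 3·y_airtime = 19.
Solving: y_design = 1, y_airtime = 5.
Δz = y_airtime·Δb = 5 × (6) = 30, so new z* = 753 + 30 = 783.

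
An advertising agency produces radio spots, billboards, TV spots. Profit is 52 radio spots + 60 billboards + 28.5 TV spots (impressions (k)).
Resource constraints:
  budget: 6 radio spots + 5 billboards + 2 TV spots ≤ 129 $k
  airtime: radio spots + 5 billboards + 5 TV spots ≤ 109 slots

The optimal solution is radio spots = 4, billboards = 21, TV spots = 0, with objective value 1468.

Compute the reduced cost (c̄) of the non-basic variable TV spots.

Check each constraint at x*: budget 129/129 (tight); airtime 109/109 (tight).
The binding rows give the dual system: 6·y_budget + 1·y_airtime = 52 and 5·y_budget + 5·y_airtime = 60.
→ y_budget = 8 and y_airtime = 4.
Reduced cost of TV spots: c₃ − yᵀa₃ = 28.5 − (8·2 + 4·5) = 28.5 − 36 = -7.5.

-7.5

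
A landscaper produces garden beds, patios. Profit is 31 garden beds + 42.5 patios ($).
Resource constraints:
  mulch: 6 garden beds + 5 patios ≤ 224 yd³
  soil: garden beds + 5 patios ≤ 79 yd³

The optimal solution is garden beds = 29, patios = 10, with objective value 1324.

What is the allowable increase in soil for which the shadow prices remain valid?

Binding constraints: mulch, soil. The basis is B = [[6,5],[1,5]] with det 25.
Per unit increase in soil, x* moves by d = (-0.2, 0.24).
The basis stays optimal until garden beds reaches 0; allowable increase = 145 yd³.

145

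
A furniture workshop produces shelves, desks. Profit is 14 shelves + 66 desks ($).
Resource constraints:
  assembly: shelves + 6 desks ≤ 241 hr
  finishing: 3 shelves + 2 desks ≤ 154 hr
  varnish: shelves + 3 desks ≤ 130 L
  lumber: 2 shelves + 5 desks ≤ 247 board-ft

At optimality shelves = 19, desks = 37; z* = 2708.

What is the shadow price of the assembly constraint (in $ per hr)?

Binding: assembly and varnish. Non-binding: finishing (23 unused), lumber (24 unused).
Slack constraints have shadow price 0 (complementary slackness).
The binding rows give the dual system: 1·y_assembly + 1·y_varnish = 14 and 6·y_assembly + 3·y_varnish = 66.
→ y_assembly = 8 and y_varnish = 6.
Shadow price of assembly = 8.

8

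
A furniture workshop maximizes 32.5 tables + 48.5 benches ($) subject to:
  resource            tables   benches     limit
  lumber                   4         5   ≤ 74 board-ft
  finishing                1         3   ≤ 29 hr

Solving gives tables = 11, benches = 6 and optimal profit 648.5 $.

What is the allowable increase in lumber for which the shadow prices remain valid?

Binding constraints: lumber, finishing. The basis is B = [[4,5],[1,3]] with det 7.
Per unit increase in lumber, x* moves by d = (0.4286, -0.1429).
The basis stays optimal until benches reaches 0; allowable increase = 42 board-ft.

42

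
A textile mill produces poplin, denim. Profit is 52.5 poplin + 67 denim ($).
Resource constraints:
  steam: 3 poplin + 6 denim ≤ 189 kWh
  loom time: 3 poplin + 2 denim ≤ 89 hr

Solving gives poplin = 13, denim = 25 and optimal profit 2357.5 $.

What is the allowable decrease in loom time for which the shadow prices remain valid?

Binding constraints: steam, loom time. The basis is B = [[3,6],[3,2]] with det -12.
Per unit decrease in loom time, x* moves by d = (-0.5, 0.25).
The basis stays optimal until poplin reaches 0; allowable decrease = 26 hr.

26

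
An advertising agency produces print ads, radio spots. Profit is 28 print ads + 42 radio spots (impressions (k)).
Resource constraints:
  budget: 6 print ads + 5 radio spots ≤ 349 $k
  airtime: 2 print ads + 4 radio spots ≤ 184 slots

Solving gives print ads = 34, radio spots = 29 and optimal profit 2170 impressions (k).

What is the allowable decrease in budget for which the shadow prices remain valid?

Binding constraints: budget, airtime. The basis is B = [[6,5],[2,4]] with det 14.
Per unit decrease in budget, x* moves by d = (-0.2857, 0.1429).
The basis stays optimal until print ads reaches 0; allowable decrease = 119 $k.

119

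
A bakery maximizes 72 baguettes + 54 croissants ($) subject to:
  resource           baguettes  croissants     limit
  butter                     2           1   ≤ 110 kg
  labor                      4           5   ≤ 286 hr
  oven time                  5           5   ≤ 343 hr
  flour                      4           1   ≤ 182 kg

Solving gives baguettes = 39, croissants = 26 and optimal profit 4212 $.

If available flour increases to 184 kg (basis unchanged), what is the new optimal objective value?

At the optimum: butter uses 104 of 110 (slack = 6); labor uses 286 of 286 (binding); oven time uses 325 of 343 (slack = 18); flour uses 182 of 182 (binding).
Since butter, oven time are not tight, their duals are 0.
Dual feasibility on the basic columns requires 4·y_labor + 4·y_flour = 72, 5·y_labor + 1·y_flour = 54.
→ y_labor = 9 and y_flour = 9.
Δz = y_flour·Δb = 9 × (2) = 18, so new z* = 4212 + 18 = 4230.

4230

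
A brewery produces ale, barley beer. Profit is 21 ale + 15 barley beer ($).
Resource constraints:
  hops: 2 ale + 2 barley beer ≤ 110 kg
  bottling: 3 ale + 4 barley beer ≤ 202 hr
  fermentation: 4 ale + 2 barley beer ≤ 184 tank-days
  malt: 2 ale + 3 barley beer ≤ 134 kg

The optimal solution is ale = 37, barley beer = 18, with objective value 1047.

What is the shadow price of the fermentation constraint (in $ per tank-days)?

3

Binding: hops and fermentation. Non-binding: bottling (19 unused), malt (6 unused).
Slack constraints have shadow price 0 (complementary slackness).
From A_Bᵀ y = c: 2·y_hops + 4·y_fermentation = 21; 2·y_hops + 2·y_fermentation = 15.
→ y_hops = 4.5 and y_fermentation = 3.
Shadow price of fermentation = 3.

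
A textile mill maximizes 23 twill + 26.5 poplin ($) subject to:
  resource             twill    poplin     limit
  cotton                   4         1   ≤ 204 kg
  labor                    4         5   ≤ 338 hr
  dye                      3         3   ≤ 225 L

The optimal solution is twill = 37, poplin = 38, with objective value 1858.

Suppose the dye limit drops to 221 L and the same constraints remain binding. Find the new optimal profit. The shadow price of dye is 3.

1846

Δb = -4, so new z* = 1858 + (3)·(-4) = 1858 − 12 = 1846.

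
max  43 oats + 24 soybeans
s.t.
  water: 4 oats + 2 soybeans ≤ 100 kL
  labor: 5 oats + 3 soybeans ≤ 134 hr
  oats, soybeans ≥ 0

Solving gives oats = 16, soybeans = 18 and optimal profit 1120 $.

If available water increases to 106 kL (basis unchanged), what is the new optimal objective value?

1147

Both water and labor are binding at x*.
The binding rows give the dual system: 4·y_water + 5·y_labor = 43 and 2·y_water + 3·y_labor = 24.
→ y_water = 4.5 and y_labor = 5.
Δz = y_water·Δb = 4.5 × (6) = 27, so new z* = 1120 + 27 = 1147.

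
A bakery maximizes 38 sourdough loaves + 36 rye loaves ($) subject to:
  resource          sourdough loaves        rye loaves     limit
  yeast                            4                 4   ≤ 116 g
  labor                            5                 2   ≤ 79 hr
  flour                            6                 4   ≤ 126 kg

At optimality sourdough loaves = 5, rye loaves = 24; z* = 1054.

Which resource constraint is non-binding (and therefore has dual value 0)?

labor

yeast: 116/116 (binding)
labor: 73/79 (slack 6)
flour: 126/126 (binding)
By complementary slackness, a constraint with positive slack has shadow price 0 → labor.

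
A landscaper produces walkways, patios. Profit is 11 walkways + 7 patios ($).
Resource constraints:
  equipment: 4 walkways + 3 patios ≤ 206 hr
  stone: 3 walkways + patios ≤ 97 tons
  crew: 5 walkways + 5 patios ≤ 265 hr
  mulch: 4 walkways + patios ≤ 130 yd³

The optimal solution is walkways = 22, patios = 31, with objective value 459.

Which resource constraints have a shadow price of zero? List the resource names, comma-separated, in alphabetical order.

equipment, mulch

equipment: 181/206 (slack 25)
stone: 97/97 (binding)
crew: 265/265 (binding)
mulch: 119/130 (slack 11)
By complementary slackness, a constraint with positive slack has shadow price 0 → equipment, mulch.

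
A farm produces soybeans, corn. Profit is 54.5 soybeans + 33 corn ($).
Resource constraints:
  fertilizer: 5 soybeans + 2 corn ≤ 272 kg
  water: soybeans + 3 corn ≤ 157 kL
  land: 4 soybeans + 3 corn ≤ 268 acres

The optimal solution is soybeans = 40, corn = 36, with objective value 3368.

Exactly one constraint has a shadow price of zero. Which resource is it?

fertilizer: 272/272 (binding)
water: 148/157 (slack 9)
land: 268/268 (binding)
By complementary slackness, a constraint with positive slack has shadow price 0 → water.

water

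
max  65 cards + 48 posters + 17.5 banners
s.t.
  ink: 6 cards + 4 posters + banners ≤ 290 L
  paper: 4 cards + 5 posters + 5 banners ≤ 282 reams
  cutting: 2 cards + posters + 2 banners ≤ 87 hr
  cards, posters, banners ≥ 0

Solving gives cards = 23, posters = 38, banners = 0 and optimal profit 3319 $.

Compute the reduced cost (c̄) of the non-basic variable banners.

-2

At the optimum: ink uses 290 of 290 (binding); paper uses 282 of 282 (binding); cutting uses 84 of 87 (slack = 3).
Since cutting is not tight, its dual is 0.
From A_Bᵀ y = c: 6·y_ink + 4·y_paper = 65; 4·y_ink + 5·y_paper = 48.
This yields shadow prices y_ink = 9.5, y_paper = 2.
Reduced cost of banners: c₃ − yᵀa₃ = 17.5 − (9.5·1 + 2·5) = 17.5 − 19.5 = -2.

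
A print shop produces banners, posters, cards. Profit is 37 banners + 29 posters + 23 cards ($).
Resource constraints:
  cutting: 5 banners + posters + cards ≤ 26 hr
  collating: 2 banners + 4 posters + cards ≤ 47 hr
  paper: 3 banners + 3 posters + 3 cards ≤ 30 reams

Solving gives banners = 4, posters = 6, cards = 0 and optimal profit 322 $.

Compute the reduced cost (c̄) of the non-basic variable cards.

Check each constraint at x*: cutting 26/26 (tight); collating 32/47 (slack 15); paper 30/30 (tight).
Since collating is not tight, its dual is 0.
From A_Bᵀ y = c: 5·y_cutting + 3·y_paper = 37; 1·y_cutting + 3·y_paper = 29.
This yields shadow prices y_cutting = 2, y_paper = 9.
Reduced cost of cards: c₃ − yᵀa₃ = 23 − (2·1 + 9·3) = 23 − 29 = -6.

-6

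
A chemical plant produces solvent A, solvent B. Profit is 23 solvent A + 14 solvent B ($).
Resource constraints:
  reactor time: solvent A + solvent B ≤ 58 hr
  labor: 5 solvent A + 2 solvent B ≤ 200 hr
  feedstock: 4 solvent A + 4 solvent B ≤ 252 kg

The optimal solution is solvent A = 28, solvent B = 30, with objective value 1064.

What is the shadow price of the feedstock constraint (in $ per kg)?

Check each constraint at x*: reactor time 58/58 (tight); labor 200/200 (tight); feedstock 232/252 (slack 20).
By complementary slackness, y = 0 for the non-binding constraint.
From A_Bᵀ y = c: 1·y_reactor time + 5·y_labor = 23; 1·y_reactor time + 2·y_labor = 14.
Solving: y_reactor time = 8, y_labor = 3.
Shadow price of feedstock = 0.

0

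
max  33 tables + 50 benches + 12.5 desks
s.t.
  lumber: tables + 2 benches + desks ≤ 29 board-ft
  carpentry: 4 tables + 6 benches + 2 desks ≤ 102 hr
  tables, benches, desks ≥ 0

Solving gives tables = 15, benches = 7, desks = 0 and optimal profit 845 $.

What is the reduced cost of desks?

At the optimum: lumber uses 29 of 29 (binding); carpentry uses 102 of 102 (binding).
The binding rows give the dual system: 1·y_lumber + 4·y_carpentry = 33 and 2·y_lumber + 6·y_carpentry = 50.
This yields shadow prices y_lumber = 1, y_carpentry = 8.
Reduced cost of desks: c₃ − yᵀa₃ = 12.5 − (1·1 + 8·2) = 12.5 − 17 = -4.5.

-4.5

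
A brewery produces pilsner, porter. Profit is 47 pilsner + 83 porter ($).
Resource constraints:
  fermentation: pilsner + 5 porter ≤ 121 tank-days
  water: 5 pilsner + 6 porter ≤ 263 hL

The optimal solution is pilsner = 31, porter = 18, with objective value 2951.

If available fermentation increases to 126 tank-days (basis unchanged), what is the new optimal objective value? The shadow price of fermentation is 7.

Δb = 5, so new z* = 2951 + (7)·(5) = 2951 + 35 = 2986.

2986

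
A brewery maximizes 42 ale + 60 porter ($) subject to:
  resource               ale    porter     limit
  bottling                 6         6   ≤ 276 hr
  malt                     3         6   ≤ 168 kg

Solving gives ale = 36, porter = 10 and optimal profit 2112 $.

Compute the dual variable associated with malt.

6

Check each constraint at x*: bottling 276/276 (tight); malt 168/168 (tight).
Dual feasibility on the basic columns requires 6·y_bottling + 3·y_malt = 42, 6·y_bottling + 6·y_malt = 60.
→ y_bottling = 4 and y_malt = 6.
Shadow price of malt = 6.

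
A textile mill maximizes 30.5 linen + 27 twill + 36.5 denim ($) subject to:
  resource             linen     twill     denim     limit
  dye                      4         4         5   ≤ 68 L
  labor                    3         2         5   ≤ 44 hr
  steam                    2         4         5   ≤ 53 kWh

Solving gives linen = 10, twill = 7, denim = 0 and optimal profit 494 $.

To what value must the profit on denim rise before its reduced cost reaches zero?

At the optimum: dye uses 68 of 68 (binding); labor uses 44 of 44 (binding); steam uses 48 of 53 (slack = 5).
Since steam is not tight, its dual is 0.
The binding rows give the dual system: 4·y_dye + 3·y_labor = 30.5 and 4·y_dye + 2·y_labor = 27.
Solving: y_dye = 5, y_labor = 3.5.
denim enters the basis when its profit ≥ yᵀa₃ = 5·5 + 3.5·5 = 42.5.

42.5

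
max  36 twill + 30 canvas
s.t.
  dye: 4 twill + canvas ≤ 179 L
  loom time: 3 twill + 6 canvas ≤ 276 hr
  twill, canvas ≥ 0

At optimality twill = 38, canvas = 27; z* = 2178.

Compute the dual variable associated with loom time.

Both dye and loom time are binding at x*.
The binding rows give the dual system: 4·y_dye + 3·y_loom time = 36 and 1·y_dye + 6·y_loom time = 30.
Solving: y_dye = 6, y_loom time = 4.
Shadow price of loom time = 4.

4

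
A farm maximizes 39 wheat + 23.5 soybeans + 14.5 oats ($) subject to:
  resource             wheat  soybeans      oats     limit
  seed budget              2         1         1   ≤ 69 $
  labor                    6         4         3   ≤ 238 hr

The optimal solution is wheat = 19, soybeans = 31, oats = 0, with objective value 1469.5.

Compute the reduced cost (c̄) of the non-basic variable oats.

-5

Both seed budget and labor are binding at x*.
Dual feasibility on the basic columns requires 2·y_seed budget + 6·y_labor = 39, 1·y_seed budget + 4·y_labor = 23.5.
Solving: y_seed budget = 7.5, y_labor = 4.
Reduced cost of oats: c₃ − yᵀa₃ = 14.5 − (7.5·1 + 4·3) = 14.5 − 19.5 = -5.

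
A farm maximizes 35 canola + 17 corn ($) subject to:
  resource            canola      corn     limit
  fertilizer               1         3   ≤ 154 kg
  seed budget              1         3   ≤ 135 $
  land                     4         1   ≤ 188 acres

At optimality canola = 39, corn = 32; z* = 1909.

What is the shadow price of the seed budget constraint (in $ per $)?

At the optimum: fertilizer uses 135 of 154 (slack = 19); seed budget uses 135 of 135 (binding); land uses 188 of 188 (binding).
Slack constraints have shadow price 0 (complementary slackness).
From A_Bᵀ y = c: 1·y_seed budget + 4·y_land = 35; 3·y_seed budget + 1·y_land = 17.
→ y_seed budget = 3 and y_land = 8.
Shadow price of seed budget = 3.

3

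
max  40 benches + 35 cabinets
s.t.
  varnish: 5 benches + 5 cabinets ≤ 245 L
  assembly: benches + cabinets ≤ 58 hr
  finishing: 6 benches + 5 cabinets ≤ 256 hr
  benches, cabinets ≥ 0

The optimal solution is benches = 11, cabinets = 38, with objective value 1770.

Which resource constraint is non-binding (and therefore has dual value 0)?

assembly

varnish: 245/245 (binding)
assembly: 49/58 (slack 9)
finishing: 256/256 (binding)
By complementary slackness, a constraint with positive slack has shadow price 0 → assembly.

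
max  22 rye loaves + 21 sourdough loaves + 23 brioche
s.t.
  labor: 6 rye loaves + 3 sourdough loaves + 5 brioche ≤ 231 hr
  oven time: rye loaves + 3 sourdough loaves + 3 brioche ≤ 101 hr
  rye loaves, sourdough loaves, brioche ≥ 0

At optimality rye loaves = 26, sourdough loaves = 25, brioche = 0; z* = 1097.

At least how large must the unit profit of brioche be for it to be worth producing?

Check each constraint at x*: labor 231/231 (tight); oven time 101/101 (tight).
Dual feasibility on the basic columns requires 6·y_labor + 1·y_oven time = 22, 3·y_labor + 3·y_oven time = 21.
This yields shadow prices y_labor = 3, y_oven time = 4.
brioche enters the basis when its profit ≥ yᵀa₃ = 3·5 + 4·3 = 27.

27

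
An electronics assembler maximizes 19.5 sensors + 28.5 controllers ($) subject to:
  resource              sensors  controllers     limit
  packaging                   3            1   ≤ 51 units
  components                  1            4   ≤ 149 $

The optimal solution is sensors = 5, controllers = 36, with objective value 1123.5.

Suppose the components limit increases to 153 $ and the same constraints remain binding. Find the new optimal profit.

1147.5

Both packaging and components are binding at x*.
The binding rows give the dual system: 3·y_packaging + 1·y_components = 19.5 and 1·y_packaging + 4·y_components = 28.5.
Solving: y_packaging = 4.5, y_components = 6.
Δz = y_components·Δb = 6 × (4) = 24, so new z* = 1123.5 + 24 = 1147.5.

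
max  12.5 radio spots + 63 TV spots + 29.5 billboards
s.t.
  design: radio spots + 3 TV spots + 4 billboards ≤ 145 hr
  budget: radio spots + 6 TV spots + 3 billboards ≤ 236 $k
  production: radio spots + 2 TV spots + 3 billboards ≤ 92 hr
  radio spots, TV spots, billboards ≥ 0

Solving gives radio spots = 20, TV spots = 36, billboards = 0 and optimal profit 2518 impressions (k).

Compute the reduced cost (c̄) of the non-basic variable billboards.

-8

Binding: budget and production. Non-binding: design (17 unused).
Since design is not tight, its dual is 0.
The binding rows give the dual system: 1·y_budget + 1·y_production = 12.5 and 6·y_budget + 2·y_production = 63.
This yields shadow prices y_budget = 9.5, y_production = 3.
Reduced cost of billboards: c₃ − yᵀa₃ = 29.5 − (9.5·3 + 3·3) = 29.5 − 37.5 = -8.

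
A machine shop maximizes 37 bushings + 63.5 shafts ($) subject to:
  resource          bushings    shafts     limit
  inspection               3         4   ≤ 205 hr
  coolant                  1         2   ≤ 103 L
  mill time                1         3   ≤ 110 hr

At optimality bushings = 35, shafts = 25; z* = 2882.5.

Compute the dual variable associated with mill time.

Check each constraint at x*: inspection 205/205 (tight); coolant 85/103 (slack 18); mill time 110/110 (tight).
By complementary slackness, y = 0 for the non-binding constraint.
From A_Bᵀ y = c: 3·y_inspection + 1·y_mill time = 37; 4·y_inspection + 3·y_mill time = 63.5.
Solving: y_inspection = 9.5, y_mill time = 8.5.
Shadow price of mill time = 8.5.

8.5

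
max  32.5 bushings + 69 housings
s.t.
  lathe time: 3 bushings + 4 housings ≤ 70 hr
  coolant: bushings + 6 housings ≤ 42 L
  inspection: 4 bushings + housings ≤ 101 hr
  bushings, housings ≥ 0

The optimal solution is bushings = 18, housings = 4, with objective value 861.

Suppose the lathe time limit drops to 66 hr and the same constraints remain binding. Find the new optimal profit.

Binding: lathe time and coolant. Non-binding: inspection (25 unused).
Since inspection is not tight, its dual is 0.
From A_Bᵀ y = c: 3·y_lathe time + 1·y_coolant = 32.5; 4·y_lathe time + 6·y_coolant = 69.
Solving: y_lathe time = 9, y_coolant = 5.5.
Δz = y_lathe time·Δb = 9 × (-4) = -36, so new z* = 861 − 36 = 825.

825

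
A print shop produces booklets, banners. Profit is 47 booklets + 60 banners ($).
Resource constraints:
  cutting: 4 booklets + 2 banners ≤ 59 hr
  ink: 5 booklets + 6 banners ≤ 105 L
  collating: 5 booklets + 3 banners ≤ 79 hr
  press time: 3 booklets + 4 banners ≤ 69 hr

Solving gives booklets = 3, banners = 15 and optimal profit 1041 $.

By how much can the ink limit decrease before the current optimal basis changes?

Binding constraints: ink, press time. The basis is B = [[5,6],[3,4]] with det 2.
Per unit decrease in ink, x* moves by d = (-2, 1.5).
The basis stays optimal until booklets reaches 0; allowable decrease = 1.5 L.

1.5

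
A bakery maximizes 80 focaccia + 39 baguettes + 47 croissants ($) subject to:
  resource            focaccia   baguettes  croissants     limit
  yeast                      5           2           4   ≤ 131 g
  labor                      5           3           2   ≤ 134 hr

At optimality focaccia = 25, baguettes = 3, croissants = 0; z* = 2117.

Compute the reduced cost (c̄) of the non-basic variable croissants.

At the optimum: yeast uses 131 of 131 (binding); labor uses 134 of 134 (binding).
Dual feasibility on the basic columns requires 5·y_yeast + 5·y_labor = 80, 2·y_yeast + 3·y_labor = 39.
Solving: y_yeast = 9, y_labor = 7.
Reduced cost of croissants: c₃ − yᵀa₃ = 47 − (9·4 + 7·2) = 47 − 50 = -3.

-3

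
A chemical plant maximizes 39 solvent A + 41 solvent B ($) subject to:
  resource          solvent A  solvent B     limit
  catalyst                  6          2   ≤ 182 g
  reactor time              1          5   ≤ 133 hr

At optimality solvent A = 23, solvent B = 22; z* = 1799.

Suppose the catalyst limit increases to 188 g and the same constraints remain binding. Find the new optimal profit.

Check each constraint at x*: catalyst 182/182 (tight); reactor time 133/133 (tight).
Dual feasibility on the basic columns requires 6·y_catalyst + 1·y_reactor time = 39, 2·y_catalyst + 5·y_reactor time = 41.
Solving: y_catalyst = 5.5, y_reactor time = 6.
Δz = y_catalyst·Δb = 5.5 × (6) = 33, so new z* = 1799 + 33 = 1832.

1832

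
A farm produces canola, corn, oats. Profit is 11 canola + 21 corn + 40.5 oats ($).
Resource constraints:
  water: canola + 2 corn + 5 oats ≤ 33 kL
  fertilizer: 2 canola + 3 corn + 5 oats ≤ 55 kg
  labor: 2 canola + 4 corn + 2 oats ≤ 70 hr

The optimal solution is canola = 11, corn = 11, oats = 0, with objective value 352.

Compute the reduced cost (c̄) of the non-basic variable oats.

-9.5

At the optimum: water uses 33 of 33 (binding); fertilizer uses 55 of 55 (binding); labor uses 66 of 70 (slack = 4).
Since labor is not tight, its dual is 0.
The binding rows give the dual system: 1·y_water + 2·y_fertilizer = 11 and 2·y_water + 3·y_fertilizer = 21.
→ y_water = 9 and y_fertilizer = 1.
Reduced cost of oats: c₃ − yᵀa₃ = 40.5 − (9·5 + 1·5) = 40.5 − 50 = -9.5.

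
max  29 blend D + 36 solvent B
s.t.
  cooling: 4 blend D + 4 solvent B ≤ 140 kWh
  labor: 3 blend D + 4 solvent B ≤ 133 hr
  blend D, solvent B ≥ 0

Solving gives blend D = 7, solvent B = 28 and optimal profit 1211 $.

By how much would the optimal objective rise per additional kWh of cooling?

2

At the optimum: cooling uses 140 of 140 (binding); labor uses 133 of 133 (binding).
Dual feasibility on the basic columns requires 4·y_cooling + 3·y_labor = 29, 4·y_cooling + 4·y_labor = 36.
This yields shadow prices y_cooling = 2, y_labor = 7.
Shadow price of cooling = 2.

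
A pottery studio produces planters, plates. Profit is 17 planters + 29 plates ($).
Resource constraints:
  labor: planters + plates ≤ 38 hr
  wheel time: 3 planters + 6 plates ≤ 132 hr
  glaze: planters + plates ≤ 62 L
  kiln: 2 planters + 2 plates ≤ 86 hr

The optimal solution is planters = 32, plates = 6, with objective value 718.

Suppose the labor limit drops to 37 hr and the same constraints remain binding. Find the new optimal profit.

Binding: labor and wheel time. Non-binding: glaze (24 unused), kiln (10 unused).
Since glaze, kiln are not tight, their duals are 0.
Dual feasibility on the basic columns requires 1·y_labor + 3·y_wheel time = 17, 1·y_labor + 6·y_wheel time = 29.
This yields shadow prices y_labor = 5, y_wheel time = 4.
Δz = y_labor·Δb = 5 × (-1) = -5, so new z* = 718 − 5 = 713.

713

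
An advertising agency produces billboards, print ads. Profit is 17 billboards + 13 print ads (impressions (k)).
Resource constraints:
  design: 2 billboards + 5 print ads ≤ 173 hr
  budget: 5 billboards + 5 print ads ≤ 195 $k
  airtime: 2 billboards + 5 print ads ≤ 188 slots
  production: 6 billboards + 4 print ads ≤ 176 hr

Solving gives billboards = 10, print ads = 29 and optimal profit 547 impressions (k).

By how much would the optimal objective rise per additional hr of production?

At the optimum: design uses 165 of 173 (slack = 8); budget uses 195 of 195 (binding); airtime uses 165 of 188 (slack = 23); production uses 176 of 176 (binding).
Since design, airtime are not tight, their duals are 0.
From A_Bᵀ y = c: 5·y_budget + 6·y_production = 17; 5·y_budget + 4·y_production = 13.
Solving: y_budget = 1, y_production = 2.
Shadow price of production = 2.

2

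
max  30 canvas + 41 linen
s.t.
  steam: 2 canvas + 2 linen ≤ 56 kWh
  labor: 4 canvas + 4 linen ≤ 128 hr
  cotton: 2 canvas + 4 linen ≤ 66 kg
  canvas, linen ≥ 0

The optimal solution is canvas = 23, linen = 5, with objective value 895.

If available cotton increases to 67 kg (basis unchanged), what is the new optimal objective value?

Binding: steam and cotton. Non-binding: labor (16 unused).
By complementary slackness, y = 0 for the non-binding constraint.
Dual feasibility on the basic columns requires 2·y_steam + 2·y_cotton = 30, 2·y_steam + 4·y_cotton = 41.
This yields shadow prices y_steam = 9.5, y_cotton = 5.5.
Δz = y_cotton·Δb = 5.5 × (1) = 5.5, so new z* = 895 + 5.5 = 900.5.

900.5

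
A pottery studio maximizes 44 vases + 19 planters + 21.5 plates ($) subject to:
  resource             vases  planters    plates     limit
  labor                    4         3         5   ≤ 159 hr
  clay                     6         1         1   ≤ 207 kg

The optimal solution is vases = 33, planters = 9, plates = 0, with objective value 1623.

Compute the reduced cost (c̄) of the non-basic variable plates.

Check each constraint at x*: labor 159/159 (tight); clay 207/207 (tight).
The binding rows give the dual system: 4·y_labor + 6·y_clay = 44 and 3·y_labor + 1·y_clay = 19.
This yields shadow prices y_labor = 5, y_clay = 4.
Reduced cost of plates: c₃ − yᵀa₃ = 21.5 − (5·5 + 4·1) = 21.5 − 29 = -7.5.

-7.5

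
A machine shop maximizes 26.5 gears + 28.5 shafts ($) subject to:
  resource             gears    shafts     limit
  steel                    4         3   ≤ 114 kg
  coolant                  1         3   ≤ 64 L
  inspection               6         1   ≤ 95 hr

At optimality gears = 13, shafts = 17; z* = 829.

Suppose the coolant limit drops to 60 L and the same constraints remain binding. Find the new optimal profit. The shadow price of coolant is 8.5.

Δb = -4, so new z* = 829 + (8.5)·(-4) = 829 − 34 = 795.

795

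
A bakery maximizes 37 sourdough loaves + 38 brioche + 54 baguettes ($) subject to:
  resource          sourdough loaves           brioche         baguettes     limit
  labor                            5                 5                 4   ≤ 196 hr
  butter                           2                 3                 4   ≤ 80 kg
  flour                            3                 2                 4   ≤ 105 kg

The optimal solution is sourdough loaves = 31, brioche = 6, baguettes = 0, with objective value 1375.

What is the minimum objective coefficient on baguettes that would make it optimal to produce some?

60

Binding: butter and flour. Non-binding: labor (11 unused).
By complementary slackness, y = 0 for the non-binding constraint.
The binding rows give the dual system: 2·y_butter + 3·y_flour = 37 and 3·y_butter + 2·y_flour = 38.
Solving: y_butter = 8, y_flour = 7.
baguettes enters the basis when its profit ≥ yᵀa₃ = 8·4 + 7·4 = 60.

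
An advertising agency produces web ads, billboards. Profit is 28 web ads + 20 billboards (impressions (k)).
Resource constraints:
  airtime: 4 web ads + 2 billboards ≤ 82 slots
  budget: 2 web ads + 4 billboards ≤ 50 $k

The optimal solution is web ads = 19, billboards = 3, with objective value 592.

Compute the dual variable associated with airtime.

Check each constraint at x*: airtime 82/82 (tight); budget 50/50 (tight).
From A_Bᵀ y = c: 4·y_airtime + 2·y_budget = 28; 2·y_airtime + 4·y_budget = 20.
→ y_airtime = 6 and y_budget = 2.
Shadow price of airtime = 6.

6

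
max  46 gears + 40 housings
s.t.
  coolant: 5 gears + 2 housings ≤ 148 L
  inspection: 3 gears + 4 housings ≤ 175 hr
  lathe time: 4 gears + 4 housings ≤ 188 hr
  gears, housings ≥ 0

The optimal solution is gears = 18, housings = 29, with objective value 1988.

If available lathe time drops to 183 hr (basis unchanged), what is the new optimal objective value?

At the optimum: coolant uses 148 of 148 (binding); inspection uses 170 of 175 (slack = 5); lathe time uses 188 of 188 (binding).
By complementary slackness, y = 0 for the non-binding constraint.
Dual feasibility on the basic columns requires 5·y_coolant + 4·y_lathe time = 46, 2·y_coolant + 4·y_lathe time = 40.
Solving: y_coolant = 2, y_lathe time = 9.
Δz = y_lathe time·Δb = 9 × (-5) = -45, so new z* = 1988 − 45 = 1943.

1943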